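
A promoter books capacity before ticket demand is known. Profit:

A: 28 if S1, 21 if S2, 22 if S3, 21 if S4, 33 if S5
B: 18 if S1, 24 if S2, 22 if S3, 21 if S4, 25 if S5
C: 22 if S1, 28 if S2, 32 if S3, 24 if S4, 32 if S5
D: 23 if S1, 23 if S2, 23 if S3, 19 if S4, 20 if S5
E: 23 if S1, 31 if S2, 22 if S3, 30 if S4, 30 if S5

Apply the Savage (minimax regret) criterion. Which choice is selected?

C

Column bests: S1=28, S2=31, S3=32, S4=30, S5=33.
A regrets: 0, 10, 10, 9, 0 → max 10
B regrets: 10, 7, 10, 9, 8 → max 10
C regrets: 6, 3, 0, 6, 1 → max 6
D regrets: 5, 8, 9, 11, 13 → max 13
E regrets: 5, 0, 10, 0, 3 → max 10
Smallest max regret = 6 → C.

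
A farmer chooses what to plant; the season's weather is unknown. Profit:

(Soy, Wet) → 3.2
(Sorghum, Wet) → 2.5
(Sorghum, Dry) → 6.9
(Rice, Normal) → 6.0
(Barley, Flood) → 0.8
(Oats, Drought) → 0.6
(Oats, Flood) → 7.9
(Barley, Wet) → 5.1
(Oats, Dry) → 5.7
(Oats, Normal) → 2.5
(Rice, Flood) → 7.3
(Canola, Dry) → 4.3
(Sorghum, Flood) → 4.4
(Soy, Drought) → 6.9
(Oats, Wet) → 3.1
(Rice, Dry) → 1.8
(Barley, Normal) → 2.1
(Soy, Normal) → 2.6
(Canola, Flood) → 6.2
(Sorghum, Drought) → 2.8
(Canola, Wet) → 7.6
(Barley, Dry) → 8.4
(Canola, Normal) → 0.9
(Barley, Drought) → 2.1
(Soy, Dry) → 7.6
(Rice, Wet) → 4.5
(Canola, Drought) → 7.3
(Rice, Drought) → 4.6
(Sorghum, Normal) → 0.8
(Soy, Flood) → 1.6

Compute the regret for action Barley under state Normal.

Best payoff under Normal is 6.0.
Regret = 6.0 − 2.1 = 3.9.

3.9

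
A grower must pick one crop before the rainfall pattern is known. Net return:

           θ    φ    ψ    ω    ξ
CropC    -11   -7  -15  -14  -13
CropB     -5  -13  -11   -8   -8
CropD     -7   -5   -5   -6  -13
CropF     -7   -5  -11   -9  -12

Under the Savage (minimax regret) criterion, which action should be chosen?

CropD

Column bests: θ=-5, φ=-5, ψ=-5, ω=-6, ξ=-8.
CropC regrets: 6, 2, 10, 8, 5 → max 10
CropB regrets: 0, 8, 6, 2, 0 → max 8
CropD regrets: 2, 0, 0, 0, 5 → max 5
CropF regrets: 2, 0, 6, 3, 4 → max 6
Smallest max regret = 5 → CropD.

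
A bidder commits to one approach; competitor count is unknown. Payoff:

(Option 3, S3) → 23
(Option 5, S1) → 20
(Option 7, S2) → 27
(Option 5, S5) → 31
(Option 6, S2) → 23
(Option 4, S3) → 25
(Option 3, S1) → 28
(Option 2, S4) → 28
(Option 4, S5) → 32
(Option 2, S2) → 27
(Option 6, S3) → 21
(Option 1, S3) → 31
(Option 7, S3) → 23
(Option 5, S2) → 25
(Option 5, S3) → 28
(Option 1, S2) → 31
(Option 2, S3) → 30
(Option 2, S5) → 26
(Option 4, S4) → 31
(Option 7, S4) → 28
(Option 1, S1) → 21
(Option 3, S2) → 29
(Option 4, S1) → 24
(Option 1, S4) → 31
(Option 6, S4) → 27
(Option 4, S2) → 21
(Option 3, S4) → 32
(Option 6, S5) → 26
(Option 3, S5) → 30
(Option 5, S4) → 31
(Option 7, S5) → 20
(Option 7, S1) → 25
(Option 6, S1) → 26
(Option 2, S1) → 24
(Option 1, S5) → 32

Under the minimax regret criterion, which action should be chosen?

Column bests: S1=28, S2=31, S3=31, S4=32, S5=32.
Option 1 regrets: 7, 0, 0, 1, 0 → max 7
Option 2 regrets: 4, 4, 1, 4, 6 → max 6
Option 3 regrets: 0, 2, 8, 0, 2 → max 8
Option 4 regrets: 4, 10, 6, 1, 0 → max 10
Option 5 regrets: 8, 6, 3, 1, 1 → max 8
Option 6 regrets: 2, 8, 10, 5, 6 → max 10
Option 7 regrets: 3, 4, 8, 4, 12 → max 12
Smallest max regret = 6 → Option 2.

Option 2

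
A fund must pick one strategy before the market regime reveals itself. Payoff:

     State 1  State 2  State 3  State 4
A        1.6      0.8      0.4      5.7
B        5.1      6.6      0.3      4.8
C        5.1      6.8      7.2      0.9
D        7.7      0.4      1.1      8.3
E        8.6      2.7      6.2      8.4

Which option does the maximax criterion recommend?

Row maxima: A=5.7, B=6.6, C=7.2, D=8.3, E=8.6
Best best-case = 8.6 → E.

E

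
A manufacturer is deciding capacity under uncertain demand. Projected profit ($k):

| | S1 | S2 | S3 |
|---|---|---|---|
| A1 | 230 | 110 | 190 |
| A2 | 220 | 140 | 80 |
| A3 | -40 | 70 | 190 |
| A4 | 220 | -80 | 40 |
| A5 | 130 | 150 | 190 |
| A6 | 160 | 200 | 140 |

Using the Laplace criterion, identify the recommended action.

Row averages: A1=530/3, A2=440/3, A3=220/3, A4=60, A5=470/3, A6=500/3
Highest average = 530/3 → A1.

A1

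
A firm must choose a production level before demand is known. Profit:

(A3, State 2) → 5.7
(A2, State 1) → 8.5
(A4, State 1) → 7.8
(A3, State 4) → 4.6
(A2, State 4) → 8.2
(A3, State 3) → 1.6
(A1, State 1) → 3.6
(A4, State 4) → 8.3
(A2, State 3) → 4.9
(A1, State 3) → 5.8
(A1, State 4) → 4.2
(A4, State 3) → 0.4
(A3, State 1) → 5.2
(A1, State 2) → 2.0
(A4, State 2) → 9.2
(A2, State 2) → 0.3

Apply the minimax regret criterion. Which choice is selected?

A3

Column bests: State 1=8.5, State 2=9.2, State 3=5.8, State 4=8.3.
A1 regrets: 4.9, 7.2, 0.0, 4.1 → max 7.2
A2 regrets: 0.0, 8.9, 0.9, 0.1 → max 8.9
A3 regrets: 3.3, 3.5, 4.2, 3.7 → max 4.2
A4 regrets: 0.7, 0.0, 5.4, 0.0 → max 5.4
Smallest max regret = 4.2 → A3.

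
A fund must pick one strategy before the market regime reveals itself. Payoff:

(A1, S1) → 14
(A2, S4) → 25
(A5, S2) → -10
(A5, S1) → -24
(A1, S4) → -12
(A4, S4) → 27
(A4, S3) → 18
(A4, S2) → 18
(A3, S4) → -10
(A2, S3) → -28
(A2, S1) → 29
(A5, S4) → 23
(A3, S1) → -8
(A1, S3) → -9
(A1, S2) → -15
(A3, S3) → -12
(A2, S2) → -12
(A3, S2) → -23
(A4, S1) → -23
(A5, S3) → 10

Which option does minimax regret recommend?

Column bests: S1=29, S2=18, S3=18, S4=27.
A1 regrets: 15, 33, 27, 39 → max 39
A2 regrets: 0, 30, 46, 2 → max 46
A3 regrets: 37, 41, 30, 37 → max 41
A4 regrets: 52, 0, 0, 0 → max 52
A5 regrets: 53, 28, 8, 4 → max 53
Smallest max regret = 39 → A1.

A1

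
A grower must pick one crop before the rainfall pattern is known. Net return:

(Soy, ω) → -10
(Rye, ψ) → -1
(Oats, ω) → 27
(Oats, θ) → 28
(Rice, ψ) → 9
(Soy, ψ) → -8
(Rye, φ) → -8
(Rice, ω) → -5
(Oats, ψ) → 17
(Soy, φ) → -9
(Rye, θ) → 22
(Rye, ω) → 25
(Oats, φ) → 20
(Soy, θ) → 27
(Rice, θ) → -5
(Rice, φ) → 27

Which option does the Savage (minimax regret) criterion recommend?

Column bests: θ=28, φ=27, ψ=17, ω=27.
Rice regrets: 33, 0, 8, 32 → max 33
Oats regrets: 0, 7, 0, 0 → max 7
Rye regrets: 6, 35, 18, 2 → max 35
Soy regrets: 1, 36, 25, 37 → max 37
Smallest max regret = 7 → Oats.

Oats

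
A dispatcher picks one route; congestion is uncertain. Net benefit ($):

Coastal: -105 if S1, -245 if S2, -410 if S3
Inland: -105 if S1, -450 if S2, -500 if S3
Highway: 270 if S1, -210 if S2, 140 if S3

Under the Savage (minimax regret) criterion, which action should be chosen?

Column bests: S1=270, S2=-210, S3=140.
Coastal regrets: 375, 35, 550 → max 550
Inland regrets: 375, 240, 640 → max 640
Highway regrets: 0, 0, 0 → max 0
Smallest max regret = 0 → Highway.

Highway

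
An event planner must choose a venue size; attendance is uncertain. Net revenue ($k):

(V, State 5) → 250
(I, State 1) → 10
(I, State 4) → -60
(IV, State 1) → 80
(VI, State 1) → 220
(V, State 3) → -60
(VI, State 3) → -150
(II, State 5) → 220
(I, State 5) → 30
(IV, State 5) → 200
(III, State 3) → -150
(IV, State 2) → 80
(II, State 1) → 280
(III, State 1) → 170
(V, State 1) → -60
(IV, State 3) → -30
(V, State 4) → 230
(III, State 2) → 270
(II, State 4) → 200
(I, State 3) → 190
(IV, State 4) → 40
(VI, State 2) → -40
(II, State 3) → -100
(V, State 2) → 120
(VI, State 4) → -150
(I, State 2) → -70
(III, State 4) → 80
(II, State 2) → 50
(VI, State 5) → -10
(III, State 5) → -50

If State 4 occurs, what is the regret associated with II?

Best payoff under State 4 is 230.
Regret = 230 − 200 = 30.

30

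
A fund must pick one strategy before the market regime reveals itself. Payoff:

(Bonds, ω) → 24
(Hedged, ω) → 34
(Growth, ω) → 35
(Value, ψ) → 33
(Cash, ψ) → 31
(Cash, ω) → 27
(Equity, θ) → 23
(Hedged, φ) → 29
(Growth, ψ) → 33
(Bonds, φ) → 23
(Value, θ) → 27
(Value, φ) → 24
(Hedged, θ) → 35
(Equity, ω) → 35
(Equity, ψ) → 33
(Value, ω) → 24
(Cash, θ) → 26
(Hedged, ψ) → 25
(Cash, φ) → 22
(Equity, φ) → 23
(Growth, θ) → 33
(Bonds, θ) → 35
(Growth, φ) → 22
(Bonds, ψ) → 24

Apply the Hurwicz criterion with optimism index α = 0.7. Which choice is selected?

Equity: 0.7·35 + 0.3·23 = 31.4
Hedged: 0.7·35 + 0.3·25 = 32
Value: 0.7·33 + 0.3·24 = 30.3
Growth: 0.7·35 + 0.3·22 = 31.1
Bonds: 0.7·35 + 0.3·23 = 31.4
Cash: 0.7·31 + 0.3·22 = 28.3
Highest Hurwicz score = 32 → Hedged.

Hedged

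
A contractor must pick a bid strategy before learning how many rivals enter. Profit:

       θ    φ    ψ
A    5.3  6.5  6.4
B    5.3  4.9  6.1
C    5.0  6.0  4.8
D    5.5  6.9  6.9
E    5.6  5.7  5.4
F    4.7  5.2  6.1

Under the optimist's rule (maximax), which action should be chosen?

D

Row maxima: A=6.5, B=6.1, C=6.0, D=6.9, E=5.7, F=6.1
Best best-case = 6.9 → D.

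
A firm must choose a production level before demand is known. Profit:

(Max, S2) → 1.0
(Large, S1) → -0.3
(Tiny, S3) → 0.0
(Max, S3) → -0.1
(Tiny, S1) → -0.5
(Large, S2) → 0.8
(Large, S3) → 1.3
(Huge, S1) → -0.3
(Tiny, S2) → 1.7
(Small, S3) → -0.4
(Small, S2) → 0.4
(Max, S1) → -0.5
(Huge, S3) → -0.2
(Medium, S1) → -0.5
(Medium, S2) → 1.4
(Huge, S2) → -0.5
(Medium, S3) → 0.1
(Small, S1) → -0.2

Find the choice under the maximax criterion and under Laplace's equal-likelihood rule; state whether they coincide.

maximax → Tiny; laplace → Large (disagree)

Row maxima: Tiny=1.7, Small=0.4, Medium=1.4, Large=1.3, Huge=-0.2, Max=1.0
Best best-case = 1.7 → Tiny.
Row averages: Tiny=0.4, Small=-1/15, Medium=1/3, Large=0.6, Huge=-1/3, Max=2/15
Highest average = 0.6 → Large.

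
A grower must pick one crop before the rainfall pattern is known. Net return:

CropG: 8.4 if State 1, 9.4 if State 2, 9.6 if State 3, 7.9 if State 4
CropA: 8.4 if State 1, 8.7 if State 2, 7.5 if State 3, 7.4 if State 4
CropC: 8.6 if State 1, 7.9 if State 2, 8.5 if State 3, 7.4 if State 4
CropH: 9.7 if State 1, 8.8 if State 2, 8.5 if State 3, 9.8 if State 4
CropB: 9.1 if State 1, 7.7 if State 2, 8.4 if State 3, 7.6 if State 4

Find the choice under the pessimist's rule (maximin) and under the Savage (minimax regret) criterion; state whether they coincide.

Row minima: CropG=7.9, CropA=7.4, CropC=7.4, CropH=8.5, CropB=7.6
Best worst-case = 8.5 → CropH.
Column bests: State 1=9.7, State 2=9.4, State 3=9.6, State 4=9.8.
CropG regrets: 1.3, 0.0, 0.0, 1.9 → max 1.9
CropA regrets: 1.3, 0.7, 2.1, 2.4 → max 2.4
CropC regrets: 1.1, 1.5, 1.1, 2.4 → max 2.4
CropH regrets: 0.0, 0.6, 1.1, 0.0 → max 1.1
CropB regrets: 0.6, 1.7, 1.2, 2.2 → max 2.2
Smallest max regret = 1.1 → CropH.

maximin → CropH; minimax regret → CropH (agree)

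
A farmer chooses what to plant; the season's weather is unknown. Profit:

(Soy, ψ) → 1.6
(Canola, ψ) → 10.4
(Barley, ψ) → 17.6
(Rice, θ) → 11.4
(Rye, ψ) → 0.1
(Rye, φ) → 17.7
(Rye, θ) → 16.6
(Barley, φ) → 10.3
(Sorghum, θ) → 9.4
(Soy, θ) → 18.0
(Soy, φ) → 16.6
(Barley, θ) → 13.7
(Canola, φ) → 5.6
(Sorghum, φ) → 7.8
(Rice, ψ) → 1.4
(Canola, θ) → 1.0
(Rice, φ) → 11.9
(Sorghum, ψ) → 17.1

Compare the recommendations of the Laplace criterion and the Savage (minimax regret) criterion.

laplace → Barley; minimax regret → Barley (agree)

Row averages: Barley=208/15, Sorghum=343/30, Rice=247/30, Soy=181/15, Canola=17/3, Rye=172/15
Highest average = 208/15 → Barley.
Column bests: θ=18.0, φ=17.7, ψ=17.6.
Barley regrets: 4.3, 7.4, 0.0 → max 7.4
Sorghum regrets: 8.6, 9.9, 0.5 → max 9.9
Rice regrets: 6.6, 5.8, 16.2 → max 16.2
Soy regrets: 0.0, 1.1, 16.0 → max 16.0
Canola regrets: 17.0, 12.1, 7.2 → max 17.0
Rye regrets: 1.4, 0.0, 17.5 → max 17.5
Smallest max regret = 7.4 → Barley.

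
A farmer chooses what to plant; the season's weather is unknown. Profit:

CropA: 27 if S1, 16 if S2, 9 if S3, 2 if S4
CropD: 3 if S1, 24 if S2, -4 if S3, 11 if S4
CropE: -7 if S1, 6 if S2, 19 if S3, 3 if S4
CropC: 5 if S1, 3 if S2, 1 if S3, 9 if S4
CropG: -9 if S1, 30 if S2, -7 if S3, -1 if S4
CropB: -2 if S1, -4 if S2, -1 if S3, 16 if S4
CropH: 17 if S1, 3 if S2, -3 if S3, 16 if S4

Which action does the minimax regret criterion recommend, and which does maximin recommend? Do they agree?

Column bests: S1=27, S2=30, S3=19, S4=16.
CropA regrets: 0, 14, 10, 14 → max 14
CropD regrets: 24, 6, 23, 5 → max 24
CropE regrets: 34, 24, 0, 13 → max 34
CropC regrets: 22, 27, 18, 7 → max 27
CropG regrets: 36, 0, 26, 17 → max 36
CropB regrets: 29, 34, 20, 0 → max 34
CropH regrets: 10, 27, 22, 0 → max 27
Smallest max regret = 14 → CropA.
Row minima: CropA=2, CropD=-4, CropE=-7, CropC=1, CropG=-9, CropB=-4, CropH=-3
Best worst-case = 2 → CropA.

minimax regret → CropA; maximin → CropA (agree)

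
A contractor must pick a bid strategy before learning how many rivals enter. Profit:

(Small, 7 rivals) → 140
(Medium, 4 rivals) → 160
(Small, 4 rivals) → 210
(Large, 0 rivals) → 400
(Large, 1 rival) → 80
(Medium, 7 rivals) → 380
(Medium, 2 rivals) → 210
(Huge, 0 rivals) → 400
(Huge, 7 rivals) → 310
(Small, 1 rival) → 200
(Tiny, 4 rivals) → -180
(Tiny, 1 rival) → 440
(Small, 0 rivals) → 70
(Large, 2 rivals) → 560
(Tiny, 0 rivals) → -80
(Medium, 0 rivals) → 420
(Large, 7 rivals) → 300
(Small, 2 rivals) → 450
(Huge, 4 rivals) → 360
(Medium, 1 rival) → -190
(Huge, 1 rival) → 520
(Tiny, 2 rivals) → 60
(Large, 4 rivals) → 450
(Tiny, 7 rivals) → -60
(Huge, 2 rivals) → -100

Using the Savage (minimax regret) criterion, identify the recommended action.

Small

Column bests: 0 rivals=420, 1 rival=520, 2 rivals=560, 4 rivals=450, 7 rivals=380.
Tiny regrets: 500, 80, 500, 630, 440 → max 630
Small regrets: 350, 320, 110, 240, 240 → max 350
Medium regrets: 0, 710, 350, 290, 0 → max 710
Large regrets: 20, 440, 0, 0, 80 → max 440
Huge regrets: 20, 0, 660, 90, 70 → max 660
Smallest max regret = 350 → Small.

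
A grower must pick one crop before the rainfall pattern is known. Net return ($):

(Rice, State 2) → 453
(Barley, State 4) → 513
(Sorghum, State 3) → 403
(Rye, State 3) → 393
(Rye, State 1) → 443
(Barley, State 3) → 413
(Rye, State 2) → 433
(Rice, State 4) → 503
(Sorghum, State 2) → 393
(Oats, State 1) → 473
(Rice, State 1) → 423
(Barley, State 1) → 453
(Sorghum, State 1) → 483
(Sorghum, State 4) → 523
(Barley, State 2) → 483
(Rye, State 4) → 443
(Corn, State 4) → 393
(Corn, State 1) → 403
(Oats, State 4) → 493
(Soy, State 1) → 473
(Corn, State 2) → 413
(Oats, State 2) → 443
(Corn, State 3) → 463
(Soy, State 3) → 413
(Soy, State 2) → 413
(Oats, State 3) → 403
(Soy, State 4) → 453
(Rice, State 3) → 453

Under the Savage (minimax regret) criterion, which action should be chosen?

Barley

Column bests: State 1=483, State 2=483, State 3=463, State 4=523.
Soy regrets: 10, 70, 50, 70 → max 70
Oats regrets: 10, 40, 60, 30 → max 60
Corn regrets: 80, 70, 0, 130 → max 130
Sorghum regrets: 0, 90, 60, 0 → max 90
Barley regrets: 30, 0, 50, 10 → max 50
Rice regrets: 60, 30, 10, 20 → max 60
Rye regrets: 40, 50, 70, 80 → max 80
Smallest max regret = 50 → Barley.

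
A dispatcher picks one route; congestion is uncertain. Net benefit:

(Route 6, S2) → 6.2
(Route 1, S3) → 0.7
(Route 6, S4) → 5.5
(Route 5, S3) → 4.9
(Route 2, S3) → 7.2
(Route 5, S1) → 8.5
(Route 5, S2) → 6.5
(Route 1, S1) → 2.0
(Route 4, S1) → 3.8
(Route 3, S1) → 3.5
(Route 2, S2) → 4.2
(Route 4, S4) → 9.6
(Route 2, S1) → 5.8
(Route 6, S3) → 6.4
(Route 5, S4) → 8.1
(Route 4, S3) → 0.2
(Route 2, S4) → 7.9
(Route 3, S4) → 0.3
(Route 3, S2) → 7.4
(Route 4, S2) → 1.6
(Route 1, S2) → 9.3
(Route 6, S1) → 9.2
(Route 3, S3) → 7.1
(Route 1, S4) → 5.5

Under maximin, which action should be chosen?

Route 6

Row minima: Route 1=0.7, Route 2=4.2, Route 3=0.3, Route 4=0.2, Route 5=4.9, Route 6=5.5
Best worst-case = 5.5 → Route 6.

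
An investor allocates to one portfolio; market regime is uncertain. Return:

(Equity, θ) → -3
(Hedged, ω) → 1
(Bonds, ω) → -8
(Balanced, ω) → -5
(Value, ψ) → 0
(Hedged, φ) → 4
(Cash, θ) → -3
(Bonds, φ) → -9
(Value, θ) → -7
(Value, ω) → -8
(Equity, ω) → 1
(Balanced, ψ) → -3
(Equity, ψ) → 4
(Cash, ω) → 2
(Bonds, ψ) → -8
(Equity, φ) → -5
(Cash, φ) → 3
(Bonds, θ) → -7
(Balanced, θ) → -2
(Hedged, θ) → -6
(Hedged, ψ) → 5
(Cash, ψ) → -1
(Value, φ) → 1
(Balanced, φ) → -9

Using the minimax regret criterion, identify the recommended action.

Hedged

Column bests: θ=-2, φ=4, ψ=5, ω=2.
Balanced regrets: 0, 13, 8, 7 → max 13
Bonds regrets: 5, 13, 13, 10 → max 13
Equity regrets: 1, 9, 1, 1 → max 9
Hedged regrets: 4, 0, 0, 1 → max 4
Value regrets: 5, 3, 5, 10 → max 10
Cash regrets: 1, 1, 6, 0 → max 6
Smallest max regret = 4 → Hedged.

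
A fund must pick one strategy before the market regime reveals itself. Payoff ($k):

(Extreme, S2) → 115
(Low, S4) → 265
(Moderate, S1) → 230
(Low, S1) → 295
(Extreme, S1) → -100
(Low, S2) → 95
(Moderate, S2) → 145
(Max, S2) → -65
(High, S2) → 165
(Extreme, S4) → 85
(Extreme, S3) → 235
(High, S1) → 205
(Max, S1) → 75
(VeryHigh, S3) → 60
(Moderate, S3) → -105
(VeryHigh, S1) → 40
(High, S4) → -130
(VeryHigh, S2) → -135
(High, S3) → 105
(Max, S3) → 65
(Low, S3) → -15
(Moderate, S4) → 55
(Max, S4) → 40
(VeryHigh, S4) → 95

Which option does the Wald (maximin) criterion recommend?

Low

Row minima: Low=-15, Moderate=-105, High=-130, VeryHigh=-135, Extreme=-100, Max=-65
Best worst-case = -15 → Low.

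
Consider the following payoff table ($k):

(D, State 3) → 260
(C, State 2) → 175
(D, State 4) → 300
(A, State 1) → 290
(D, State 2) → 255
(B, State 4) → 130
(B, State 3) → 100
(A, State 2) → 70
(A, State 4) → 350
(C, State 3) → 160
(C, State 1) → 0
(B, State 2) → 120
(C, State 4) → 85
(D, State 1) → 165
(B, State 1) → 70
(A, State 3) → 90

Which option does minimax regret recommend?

D

Column bests: State 1=290, State 2=255, State 3=260, State 4=350.
A regrets: 0, 185, 170, 0 → max 185
B regrets: 220, 135, 160, 220 → max 220
C regrets: 290, 80, 100, 265 → max 290
D regrets: 125, 0, 0, 50 → max 125
Smallest max regret = 125 → D.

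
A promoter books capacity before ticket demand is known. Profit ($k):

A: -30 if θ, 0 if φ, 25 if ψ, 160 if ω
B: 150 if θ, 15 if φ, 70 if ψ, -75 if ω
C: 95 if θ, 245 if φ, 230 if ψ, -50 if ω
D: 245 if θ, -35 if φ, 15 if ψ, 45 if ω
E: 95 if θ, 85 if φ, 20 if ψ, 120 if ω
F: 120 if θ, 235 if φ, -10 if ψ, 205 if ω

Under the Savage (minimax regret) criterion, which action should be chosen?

E

Column bests: θ=245, φ=245, ψ=230, ω=205.
A regrets: 275, 245, 205, 45 → max 275
B regrets: 95, 230, 160, 280 → max 280
C regrets: 150, 0, 0, 255 → max 255
D regrets: 0, 280, 215, 160 → max 280
E regrets: 150, 160, 210, 85 → max 210
F regrets: 125, 10, 240, 0 → max 240
Smallest max regret = 210 → E.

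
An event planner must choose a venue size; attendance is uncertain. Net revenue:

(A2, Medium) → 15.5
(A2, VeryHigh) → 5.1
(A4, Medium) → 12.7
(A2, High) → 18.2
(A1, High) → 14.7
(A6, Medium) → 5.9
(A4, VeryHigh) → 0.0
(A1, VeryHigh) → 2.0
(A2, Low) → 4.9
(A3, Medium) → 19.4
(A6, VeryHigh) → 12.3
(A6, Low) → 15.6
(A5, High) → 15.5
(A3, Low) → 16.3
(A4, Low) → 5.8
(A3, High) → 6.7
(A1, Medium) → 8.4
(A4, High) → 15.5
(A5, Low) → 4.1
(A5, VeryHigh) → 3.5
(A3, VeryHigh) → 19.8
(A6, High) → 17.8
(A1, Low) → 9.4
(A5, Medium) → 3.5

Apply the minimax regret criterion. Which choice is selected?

A3

Column bests: Low=16.3, Medium=19.4, High=18.2, VeryHigh=19.8.
A1 regrets: 6.9, 11.0, 3.5, 17.8 → max 17.8
A2 regrets: 11.4, 3.9, 0.0, 14.7 → max 14.7
A3 regrets: 0.0, 0.0, 11.5, 0.0 → max 11.5
A4 regrets: 10.5, 6.7, 2.7, 19.8 → max 19.8
A5 regrets: 12.2, 15.9, 2.7, 16.3 → max 16.3
A6 regrets: 0.7, 13.5, 0.4, 7.5 → max 13.5
Smallest max regret = 11.5 → A3.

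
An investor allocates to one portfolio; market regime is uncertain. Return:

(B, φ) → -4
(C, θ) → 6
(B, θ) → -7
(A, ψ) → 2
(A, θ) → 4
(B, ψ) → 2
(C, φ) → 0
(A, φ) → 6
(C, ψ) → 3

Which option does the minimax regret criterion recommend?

A

Column bests: θ=6, φ=6, ψ=3.
A regrets: 2, 0, 1 → max 2
B regrets: 13, 10, 1 → max 13
C regrets: 0, 6, 0 → max 6
Smallest max regret = 2 → A.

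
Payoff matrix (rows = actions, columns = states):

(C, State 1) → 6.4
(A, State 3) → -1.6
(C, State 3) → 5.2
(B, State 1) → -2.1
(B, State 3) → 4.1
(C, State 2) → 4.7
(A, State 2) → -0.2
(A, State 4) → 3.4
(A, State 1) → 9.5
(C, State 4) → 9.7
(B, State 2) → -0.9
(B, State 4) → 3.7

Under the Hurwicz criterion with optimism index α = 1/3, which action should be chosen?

A: 1/3·9.5 + 2/3·(-1.6) = 2.1
B: 1/3·4.1 + 2/3·(-2.1) = -1/30
C: 1/3·9.7 + 2/3·4.7 = 191/30
Highest Hurwicz score = 191/30 → C.

C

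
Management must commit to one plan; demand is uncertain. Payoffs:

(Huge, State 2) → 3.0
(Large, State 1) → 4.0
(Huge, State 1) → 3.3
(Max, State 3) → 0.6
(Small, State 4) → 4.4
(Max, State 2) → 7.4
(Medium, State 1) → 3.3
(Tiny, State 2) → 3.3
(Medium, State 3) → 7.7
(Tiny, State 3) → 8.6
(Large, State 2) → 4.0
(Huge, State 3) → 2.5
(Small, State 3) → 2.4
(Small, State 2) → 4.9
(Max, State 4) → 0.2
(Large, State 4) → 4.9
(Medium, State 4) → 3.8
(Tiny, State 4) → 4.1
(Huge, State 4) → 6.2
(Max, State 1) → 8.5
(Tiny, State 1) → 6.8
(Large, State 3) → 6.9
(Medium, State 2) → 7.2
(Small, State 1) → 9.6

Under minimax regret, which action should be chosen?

Tiny

Column bests: State 1=9.6, State 2=7.4, State 3=8.6, State 4=6.2.
Tiny regrets: 2.8, 4.1, 0.0, 2.1 → max 4.1
Small regrets: 0.0, 2.5, 6.2, 1.8 → max 6.2
Medium regrets: 6.3, 0.2, 0.9, 2.4 → max 6.3
Large regrets: 5.6, 3.4, 1.7, 1.3 → max 5.6
Huge regrets: 6.3, 4.4, 6.1, 0.0 → max 6.3
Max regrets: 1.1, 0.0, 8.0, 6.0 → max 8.0
Smallest max regret = 4.1 → Tiny.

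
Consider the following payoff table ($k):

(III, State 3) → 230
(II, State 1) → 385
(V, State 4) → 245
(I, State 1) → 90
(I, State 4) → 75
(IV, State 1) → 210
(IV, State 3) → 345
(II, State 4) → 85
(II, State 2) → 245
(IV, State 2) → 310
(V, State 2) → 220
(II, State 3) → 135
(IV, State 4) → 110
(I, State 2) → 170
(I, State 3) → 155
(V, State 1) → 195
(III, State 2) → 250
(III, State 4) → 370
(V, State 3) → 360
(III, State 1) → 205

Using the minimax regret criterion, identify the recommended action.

Column bests: State 1=385, State 2=310, State 3=360, State 4=370.
I regrets: 295, 140, 205, 295 → max 295
II regrets: 0, 65, 225, 285 → max 285
III regrets: 180, 60, 130, 0 → max 180
IV regrets: 175, 0, 15, 260 → max 260
V regrets: 190, 90, 0, 125 → max 190
Smallest max regret = 180 → III.

III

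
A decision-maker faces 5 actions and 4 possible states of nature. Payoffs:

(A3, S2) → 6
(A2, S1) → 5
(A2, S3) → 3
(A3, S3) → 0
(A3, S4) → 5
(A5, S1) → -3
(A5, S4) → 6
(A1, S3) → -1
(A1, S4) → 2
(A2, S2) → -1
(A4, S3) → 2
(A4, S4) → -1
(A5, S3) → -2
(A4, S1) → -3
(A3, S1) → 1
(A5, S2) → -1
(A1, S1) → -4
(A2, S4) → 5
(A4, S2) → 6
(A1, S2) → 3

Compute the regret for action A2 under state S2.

Best payoff under S2 is 6.
Regret = 6 − (-1) = 7.

7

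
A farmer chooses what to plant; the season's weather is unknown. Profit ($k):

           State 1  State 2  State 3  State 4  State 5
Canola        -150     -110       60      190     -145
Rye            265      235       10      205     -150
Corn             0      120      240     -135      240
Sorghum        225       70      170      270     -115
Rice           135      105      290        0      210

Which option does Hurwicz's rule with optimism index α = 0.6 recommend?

Canola: 0.6·190 + 0.4·(-150) = 54
Rye: 0.6·265 + 0.4·(-150) = 99
Corn: 0.6·240 + 0.4·(-135) = 90
Sorghum: 0.6·270 + 0.4·(-115) = 116
Rice: 0.6·290 + 0.4·0 = 174
Highest Hurwicz score = 174 → Rice.

Rice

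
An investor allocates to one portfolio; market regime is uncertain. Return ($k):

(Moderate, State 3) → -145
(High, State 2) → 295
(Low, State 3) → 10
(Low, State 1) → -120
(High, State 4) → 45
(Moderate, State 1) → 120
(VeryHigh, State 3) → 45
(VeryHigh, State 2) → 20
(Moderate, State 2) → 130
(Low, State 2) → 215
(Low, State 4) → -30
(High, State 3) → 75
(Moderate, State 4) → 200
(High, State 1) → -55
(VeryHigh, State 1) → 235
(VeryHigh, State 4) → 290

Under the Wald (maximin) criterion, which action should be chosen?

Row minima: Low=-120, Moderate=-145, High=-55, VeryHigh=20
Best worst-case = 20 → VeryHigh.

VeryHigh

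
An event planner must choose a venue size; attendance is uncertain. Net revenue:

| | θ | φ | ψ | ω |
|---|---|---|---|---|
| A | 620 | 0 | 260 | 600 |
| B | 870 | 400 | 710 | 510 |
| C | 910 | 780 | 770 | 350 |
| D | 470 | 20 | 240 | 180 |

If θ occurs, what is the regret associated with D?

Best payoff under θ is 910.
Regret = 910 − 470 = 440.

440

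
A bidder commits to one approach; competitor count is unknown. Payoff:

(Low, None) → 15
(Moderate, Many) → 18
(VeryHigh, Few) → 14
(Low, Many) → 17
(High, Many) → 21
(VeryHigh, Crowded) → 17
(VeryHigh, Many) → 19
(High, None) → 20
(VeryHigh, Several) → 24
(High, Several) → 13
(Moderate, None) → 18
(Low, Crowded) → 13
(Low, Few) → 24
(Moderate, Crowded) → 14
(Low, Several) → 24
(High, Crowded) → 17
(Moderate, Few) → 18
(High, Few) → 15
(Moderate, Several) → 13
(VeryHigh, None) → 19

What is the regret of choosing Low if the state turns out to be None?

5

Best payoff under None is 20.
Regret = 20 − 15 = 5.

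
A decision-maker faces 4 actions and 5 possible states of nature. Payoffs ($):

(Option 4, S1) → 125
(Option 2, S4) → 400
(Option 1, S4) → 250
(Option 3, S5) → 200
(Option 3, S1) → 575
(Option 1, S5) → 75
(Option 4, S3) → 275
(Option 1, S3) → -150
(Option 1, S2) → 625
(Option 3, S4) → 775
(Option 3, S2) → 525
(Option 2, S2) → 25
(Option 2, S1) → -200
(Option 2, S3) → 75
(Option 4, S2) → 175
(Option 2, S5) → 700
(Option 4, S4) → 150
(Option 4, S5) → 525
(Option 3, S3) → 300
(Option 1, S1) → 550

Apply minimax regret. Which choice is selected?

Column bests: S1=575, S2=625, S3=300, S4=775, S5=700.
Option 1 regrets: 25, 0, 450, 525, 625 → max 625
Option 2 regrets: 775, 600, 225, 375, 0 → max 775
Option 3 regrets: 0, 100, 0, 0, 500 → max 500
Option 4 regrets: 450, 450, 25, 625, 175 → max 625
Smallest max regret = 500 → Option 3.

Option 3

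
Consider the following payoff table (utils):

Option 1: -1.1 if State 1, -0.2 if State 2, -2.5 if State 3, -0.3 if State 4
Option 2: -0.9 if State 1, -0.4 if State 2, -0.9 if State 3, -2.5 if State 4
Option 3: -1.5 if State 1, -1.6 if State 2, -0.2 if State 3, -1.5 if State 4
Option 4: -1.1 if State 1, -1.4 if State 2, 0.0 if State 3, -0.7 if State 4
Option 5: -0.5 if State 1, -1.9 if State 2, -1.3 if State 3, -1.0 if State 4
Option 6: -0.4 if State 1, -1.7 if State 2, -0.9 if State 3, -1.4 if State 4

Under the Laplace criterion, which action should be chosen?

Option 4

Row averages: Option 1=-1.025, Option 2=-1.175, Option 3=-1.2, Option 4=-0.8, Option 5=-1.175, Option 6=-1.1
Highest average = -0.8 → Option 4.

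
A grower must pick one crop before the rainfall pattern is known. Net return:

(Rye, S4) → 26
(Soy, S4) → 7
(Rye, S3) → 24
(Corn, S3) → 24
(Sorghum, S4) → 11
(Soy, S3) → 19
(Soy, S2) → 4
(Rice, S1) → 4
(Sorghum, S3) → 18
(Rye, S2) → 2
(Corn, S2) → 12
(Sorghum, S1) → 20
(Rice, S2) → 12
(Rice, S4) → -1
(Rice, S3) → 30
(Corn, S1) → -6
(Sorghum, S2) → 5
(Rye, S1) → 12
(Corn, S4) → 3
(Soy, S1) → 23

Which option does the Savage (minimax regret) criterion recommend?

Column bests: S1=23, S2=12, S3=30, S4=26.
Sorghum regrets: 3, 7, 12, 15 → max 15
Rice regrets: 19, 0, 0, 27 → max 27
Soy regrets: 0, 8, 11, 19 → max 19
Rye regrets: 11, 10, 6, 0 → max 11
Corn regrets: 29, 0, 6, 23 → max 29
Smallest max regret = 11 → Rye.

Rye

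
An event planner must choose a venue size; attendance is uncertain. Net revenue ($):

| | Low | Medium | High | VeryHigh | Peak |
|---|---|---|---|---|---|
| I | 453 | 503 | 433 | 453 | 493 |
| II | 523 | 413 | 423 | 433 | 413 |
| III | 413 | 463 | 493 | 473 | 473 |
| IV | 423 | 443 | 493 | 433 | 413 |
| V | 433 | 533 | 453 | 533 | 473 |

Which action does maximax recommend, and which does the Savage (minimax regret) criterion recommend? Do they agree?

Row maxima: I=503, II=523, III=493, IV=493, V=533
Best best-case = 533 → V.
Column bests: Low=523, Medium=533, High=493, VeryHigh=533, Peak=493.
I regrets: 70, 30, 60, 80, 0 → max 80
II regrets: 0, 120, 70, 100, 80 → max 120
III regrets: 110, 70, 0, 60, 20 → max 110
IV regrets: 100, 90, 0, 100, 80 → max 100
V regrets: 90, 0, 40, 0, 20 → max 90
Smallest max regret = 80 → I.

maximax → V; minimax regret → I (disagree)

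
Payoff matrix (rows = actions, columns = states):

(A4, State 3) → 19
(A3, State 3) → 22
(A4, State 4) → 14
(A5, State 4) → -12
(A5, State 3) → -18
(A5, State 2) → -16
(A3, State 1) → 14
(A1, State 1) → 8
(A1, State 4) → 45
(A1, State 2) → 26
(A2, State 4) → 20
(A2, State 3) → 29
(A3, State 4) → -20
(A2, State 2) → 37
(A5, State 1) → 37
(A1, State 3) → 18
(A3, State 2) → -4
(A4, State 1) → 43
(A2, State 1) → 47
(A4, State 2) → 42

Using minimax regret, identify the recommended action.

Column bests: State 1=47, State 2=42, State 3=29, State 4=45.
A1 regrets: 39, 16, 11, 0 → max 39
A2 regrets: 0, 5, 0, 25 → max 25
A3 regrets: 33, 46, 7, 65 → max 65
A4 regrets: 4, 0, 10, 31 → max 31
A5 regrets: 10, 58, 47, 57 → max 58
Smallest max regret = 25 → A2.

A2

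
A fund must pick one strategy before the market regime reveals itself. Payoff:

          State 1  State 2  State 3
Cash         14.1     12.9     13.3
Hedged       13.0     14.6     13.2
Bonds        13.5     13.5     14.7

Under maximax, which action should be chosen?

Bonds

Row maxima: Cash=14.1, Hedged=14.6, Bonds=14.7
Best best-case = 14.7 → Bonds.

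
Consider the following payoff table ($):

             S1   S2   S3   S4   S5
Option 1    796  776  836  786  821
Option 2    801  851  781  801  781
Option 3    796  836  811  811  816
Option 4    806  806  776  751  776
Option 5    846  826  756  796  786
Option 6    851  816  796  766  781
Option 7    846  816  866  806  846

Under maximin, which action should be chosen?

Row minima: Option 1=776, Option 2=781, Option 3=796, Option 4=751, Option 5=756, Option 6=766, Option 7=806
Best worst-case = 806 → Option 7.

Option 7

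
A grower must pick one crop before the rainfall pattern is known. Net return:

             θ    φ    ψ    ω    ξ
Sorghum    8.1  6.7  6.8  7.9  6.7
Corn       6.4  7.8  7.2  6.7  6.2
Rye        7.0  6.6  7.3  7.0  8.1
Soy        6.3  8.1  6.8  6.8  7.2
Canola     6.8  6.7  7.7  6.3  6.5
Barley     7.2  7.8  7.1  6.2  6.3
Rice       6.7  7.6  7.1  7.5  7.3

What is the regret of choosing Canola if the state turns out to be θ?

Best payoff under θ is 8.1.
Regret = 8.1 − 6.8 = 1.3.

1.3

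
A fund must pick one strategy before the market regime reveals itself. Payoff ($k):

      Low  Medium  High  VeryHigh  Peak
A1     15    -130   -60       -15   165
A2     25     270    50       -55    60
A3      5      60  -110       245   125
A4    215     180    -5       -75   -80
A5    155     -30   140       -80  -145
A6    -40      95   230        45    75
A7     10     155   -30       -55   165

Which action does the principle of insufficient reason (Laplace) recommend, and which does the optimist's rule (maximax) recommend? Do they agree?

laplace → A6; maximax → A2 (disagree)

Row averages: A1=-5, A2=70, A3=65, A4=47, A5=8, A6=81, A7=49
Highest average = 81 → A6.
Row maxima: A1=165, A2=270, A3=245, A4=215, A5=155, A6=230, A7=165
Best best-case = 270 → A2.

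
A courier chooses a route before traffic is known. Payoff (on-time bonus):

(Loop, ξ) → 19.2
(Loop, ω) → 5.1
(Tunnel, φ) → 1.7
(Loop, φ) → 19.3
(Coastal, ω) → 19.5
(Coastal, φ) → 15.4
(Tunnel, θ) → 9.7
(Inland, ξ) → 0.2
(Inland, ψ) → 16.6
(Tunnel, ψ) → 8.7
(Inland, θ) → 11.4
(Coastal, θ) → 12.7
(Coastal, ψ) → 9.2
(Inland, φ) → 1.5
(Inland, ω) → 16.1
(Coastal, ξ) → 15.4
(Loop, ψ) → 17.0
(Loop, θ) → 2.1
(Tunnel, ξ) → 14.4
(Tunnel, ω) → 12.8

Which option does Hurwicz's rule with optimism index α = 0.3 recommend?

Inland: 0.3·16.6 + 0.7·0.2 = 5.12
Tunnel: 0.3·14.4 + 0.7·1.7 = 5.51
Coastal: 0.3·19.5 + 0.7·9.2 = 12.29
Loop: 0.3·19.3 + 0.7·2.1 = 7.26
Highest Hurwicz score = 12.29 → Coastal.

Coastal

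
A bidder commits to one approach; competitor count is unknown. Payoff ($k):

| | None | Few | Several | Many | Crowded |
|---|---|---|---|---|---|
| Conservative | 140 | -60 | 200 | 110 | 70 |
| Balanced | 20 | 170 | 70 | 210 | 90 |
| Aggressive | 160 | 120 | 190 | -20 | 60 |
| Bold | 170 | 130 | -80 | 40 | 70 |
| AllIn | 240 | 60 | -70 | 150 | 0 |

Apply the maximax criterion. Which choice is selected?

Row maxima: Conservative=200, Balanced=210, Aggressive=190, Bold=170, AllIn=240
Best best-case = 240 → AllIn.

AllIn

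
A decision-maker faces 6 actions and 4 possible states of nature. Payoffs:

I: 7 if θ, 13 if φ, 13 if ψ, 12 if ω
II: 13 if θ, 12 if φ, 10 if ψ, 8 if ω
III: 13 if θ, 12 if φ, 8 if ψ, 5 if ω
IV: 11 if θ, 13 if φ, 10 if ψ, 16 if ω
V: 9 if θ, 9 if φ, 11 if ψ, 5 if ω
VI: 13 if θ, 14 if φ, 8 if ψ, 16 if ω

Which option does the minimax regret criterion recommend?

IV

Column bests: θ=13, φ=14, ψ=13, ω=16.
I regrets: 6, 1, 0, 4 → max 6
II regrets: 0, 2, 3, 8 → max 8
III regrets: 0, 2, 5, 11 → max 11
IV regrets: 2, 1, 3, 0 → max 3
V regrets: 4, 5, 2, 11 → max 11
VI regrets: 0, 0, 5, 0 → max 5
Smallest max regret = 3 → IV.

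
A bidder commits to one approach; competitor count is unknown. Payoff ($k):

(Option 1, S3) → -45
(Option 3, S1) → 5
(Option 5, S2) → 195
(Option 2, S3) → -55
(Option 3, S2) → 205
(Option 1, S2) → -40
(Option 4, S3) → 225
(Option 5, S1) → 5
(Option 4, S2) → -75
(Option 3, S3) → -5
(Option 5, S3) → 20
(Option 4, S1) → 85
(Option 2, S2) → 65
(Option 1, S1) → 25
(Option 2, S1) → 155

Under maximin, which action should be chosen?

Option 5

Row minima: Option 1=-45, Option 2=-55, Option 3=-5, Option 4=-75, Option 5=5
Best worst-case = 5 → Option 5.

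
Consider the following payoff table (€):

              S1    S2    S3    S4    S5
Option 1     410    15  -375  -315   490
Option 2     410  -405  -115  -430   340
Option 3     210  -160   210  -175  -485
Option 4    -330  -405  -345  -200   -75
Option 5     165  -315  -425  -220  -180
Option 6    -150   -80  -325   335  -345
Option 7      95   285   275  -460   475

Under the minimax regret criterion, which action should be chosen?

Column bests: S1=410, S2=285, S3=275, S4=335, S5=490.
Option 1 regrets: 0, 270, 650, 650, 0 → max 650
Option 2 regrets: 0, 690, 390, 765, 150 → max 765
Option 3 regrets: 200, 445, 65, 510, 975 → max 975
Option 4 regrets: 740, 690, 620, 535, 565 → max 740
Option 5 regrets: 245, 600, 700, 555, 670 → max 700
Option 6 regrets: 560, 365, 600, 0, 835 → max 835
Option 7 regrets: 315, 0, 0, 795, 15 → max 795
Smallest max regret = 650 → Option 1.

Option 1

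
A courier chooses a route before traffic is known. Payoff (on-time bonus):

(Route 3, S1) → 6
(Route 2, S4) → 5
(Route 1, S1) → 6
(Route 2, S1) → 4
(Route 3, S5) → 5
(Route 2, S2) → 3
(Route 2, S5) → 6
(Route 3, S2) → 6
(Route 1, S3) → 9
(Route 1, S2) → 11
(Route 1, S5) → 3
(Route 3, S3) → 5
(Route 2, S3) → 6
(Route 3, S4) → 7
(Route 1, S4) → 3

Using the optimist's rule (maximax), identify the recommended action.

Row maxima: Route 1=11, Route 2=6, Route 3=7
Best best-case = 11 → Route 1.

Route 1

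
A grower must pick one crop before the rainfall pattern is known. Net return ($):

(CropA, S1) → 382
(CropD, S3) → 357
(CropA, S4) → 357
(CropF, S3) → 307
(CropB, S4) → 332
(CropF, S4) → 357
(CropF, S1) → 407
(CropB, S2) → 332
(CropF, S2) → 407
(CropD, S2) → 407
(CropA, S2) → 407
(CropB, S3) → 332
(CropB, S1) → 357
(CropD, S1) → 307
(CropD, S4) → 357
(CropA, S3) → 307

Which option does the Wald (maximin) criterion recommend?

Row minima: CropD=307, CropB=332, CropF=307, CropA=307
Best worst-case = 332 → CropB.

CropB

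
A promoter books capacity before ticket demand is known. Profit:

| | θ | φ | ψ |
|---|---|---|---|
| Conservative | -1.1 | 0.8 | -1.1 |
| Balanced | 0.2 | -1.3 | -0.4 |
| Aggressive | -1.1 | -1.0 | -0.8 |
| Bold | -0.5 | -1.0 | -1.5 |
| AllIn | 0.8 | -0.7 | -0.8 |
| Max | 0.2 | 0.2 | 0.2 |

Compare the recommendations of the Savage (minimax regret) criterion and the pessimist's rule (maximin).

minimax regret → Max; maximin → Max (agree)

Column bests: θ=0.8, φ=0.8, ψ=0.2.
Conservative regrets: 1.9, 0.0, 1.3 → max 1.9
Balanced regrets: 0.6, 2.1, 0.6 → max 2.1
Aggressive regrets: 1.9, 1.8, 1.0 → max 1.9
Bold regrets: 1.3, 1.8, 1.7 → max 1.8
AllIn regrets: 0.0, 1.5, 1.0 → max 1.5
Max regrets: 0.6, 0.6, 0.0 → max 0.6
Smallest max regret = 0.6 → Max.
Row minima: Conservative=-1.1, Balanced=-1.3, Aggressive=-1.1, Bold=-1.5, AllIn=-0.8, Max=0.2
Best worst-case = 0.2 → Max.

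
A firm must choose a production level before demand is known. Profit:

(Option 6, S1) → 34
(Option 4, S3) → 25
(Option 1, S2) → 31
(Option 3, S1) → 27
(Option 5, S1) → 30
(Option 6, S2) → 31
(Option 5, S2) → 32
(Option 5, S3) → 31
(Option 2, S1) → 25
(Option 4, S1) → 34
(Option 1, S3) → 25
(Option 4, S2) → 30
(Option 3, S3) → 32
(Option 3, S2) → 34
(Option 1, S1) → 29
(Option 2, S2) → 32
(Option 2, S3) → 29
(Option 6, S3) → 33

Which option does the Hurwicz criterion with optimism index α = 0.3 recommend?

Option 1: 0.3·31 + 0.7·25 = 26.8
Option 2: 0.3·32 + 0.7·25 = 27.1
Option 3: 0.3·34 + 0.7·27 = 29.1
Option 4: 0.3·34 + 0.7·25 = 27.7
Option 5: 0.3·32 + 0.7·30 = 30.6
Option 6: 0.3·34 + 0.7·31 = 31.9
Highest Hurwicz score = 31.9 → Option 6.

Option 6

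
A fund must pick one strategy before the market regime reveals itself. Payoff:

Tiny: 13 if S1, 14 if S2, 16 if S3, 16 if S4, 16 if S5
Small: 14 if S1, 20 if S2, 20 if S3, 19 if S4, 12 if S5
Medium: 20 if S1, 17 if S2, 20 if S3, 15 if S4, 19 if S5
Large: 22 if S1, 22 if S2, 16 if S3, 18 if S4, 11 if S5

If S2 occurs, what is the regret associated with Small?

2

Best payoff under S2 is 22.
Regret = 22 − 20 = 2.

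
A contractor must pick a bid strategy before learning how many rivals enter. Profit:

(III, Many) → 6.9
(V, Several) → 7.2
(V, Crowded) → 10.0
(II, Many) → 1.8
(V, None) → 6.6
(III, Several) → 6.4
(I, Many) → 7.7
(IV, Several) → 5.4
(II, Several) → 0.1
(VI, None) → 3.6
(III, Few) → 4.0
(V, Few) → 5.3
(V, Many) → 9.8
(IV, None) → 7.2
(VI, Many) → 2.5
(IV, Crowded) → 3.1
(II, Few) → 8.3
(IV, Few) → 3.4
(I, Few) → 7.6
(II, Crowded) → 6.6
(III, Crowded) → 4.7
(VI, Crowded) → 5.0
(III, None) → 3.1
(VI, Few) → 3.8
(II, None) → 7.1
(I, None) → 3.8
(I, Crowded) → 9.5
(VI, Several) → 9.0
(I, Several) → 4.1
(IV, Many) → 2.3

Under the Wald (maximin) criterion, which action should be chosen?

Row minima: I=3.8, II=0.1, III=3.1, IV=2.3, V=5.3, VI=2.5
Best worst-case = 5.3 → V.

V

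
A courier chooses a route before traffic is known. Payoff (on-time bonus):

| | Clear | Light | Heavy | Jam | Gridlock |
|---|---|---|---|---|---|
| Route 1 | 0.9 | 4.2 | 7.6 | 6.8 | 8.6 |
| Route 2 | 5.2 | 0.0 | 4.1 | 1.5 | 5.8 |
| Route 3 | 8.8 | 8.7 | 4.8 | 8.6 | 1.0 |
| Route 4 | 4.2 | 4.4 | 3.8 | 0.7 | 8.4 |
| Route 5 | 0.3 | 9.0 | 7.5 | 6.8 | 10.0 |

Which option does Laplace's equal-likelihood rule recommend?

Route 5

Row averages: Route 1=5.62, Route 2=3.32, Route 3=6.38, Route 4=4.3, Route 5=6.72
Highest average = 6.72 → Route 5.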